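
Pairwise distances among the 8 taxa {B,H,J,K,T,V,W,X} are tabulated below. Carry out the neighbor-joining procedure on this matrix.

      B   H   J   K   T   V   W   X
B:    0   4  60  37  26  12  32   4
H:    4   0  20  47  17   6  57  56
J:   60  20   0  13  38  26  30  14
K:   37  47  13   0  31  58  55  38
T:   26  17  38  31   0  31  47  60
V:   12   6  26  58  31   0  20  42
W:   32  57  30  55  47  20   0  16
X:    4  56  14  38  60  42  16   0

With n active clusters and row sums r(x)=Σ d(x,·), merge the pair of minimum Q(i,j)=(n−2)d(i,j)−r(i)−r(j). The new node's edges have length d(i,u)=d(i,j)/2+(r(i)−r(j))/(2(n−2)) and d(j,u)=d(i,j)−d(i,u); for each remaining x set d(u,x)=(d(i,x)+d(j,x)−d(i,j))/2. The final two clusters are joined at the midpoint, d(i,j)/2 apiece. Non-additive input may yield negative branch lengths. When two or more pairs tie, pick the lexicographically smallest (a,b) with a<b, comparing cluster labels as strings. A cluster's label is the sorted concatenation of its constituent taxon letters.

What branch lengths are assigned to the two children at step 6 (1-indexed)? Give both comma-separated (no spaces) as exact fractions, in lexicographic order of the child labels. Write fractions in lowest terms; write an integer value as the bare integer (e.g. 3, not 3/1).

19/8,5/16

step 1: merge (J,K) at d=13, Q=-402; branch lengths J→0, K→13; new cluster JK
  updated: d(B,JK)=42, d(H,JK)=27, d(JK,T)=28, d(JK,V)=71/2, d(JK,W)=36, d(JK,X)=39/2
step 2: merge (W,X) at d=16, Q=-651/2; branch lengths W→181/20, X→139/20; new cluster WX
  updated: d(B,WX)=10, d(H,WX)=97/2, d(JK,WX)=79/4, d(T,WX)=91/2, d(V,WX)=23
step 3: merge (JK,WX) at d=79/4, Q=-220; branch lengths JK→169/16, WX→147/16; new cluster JKWX
  updated: d(B,JKWX)=129/8, d(H,JKWX)=223/8, d(JKWX,T)=215/8, d(JKWX,V)=155/8
step 4: merge (JKWX,T) at d=215/8, Q=-221/2; branch lengths JKWX→35/3, T→365/24; new cluster JKTWX
  updated: d(B,JKTWX)=61/8, d(H,JKTWX)=9, d(JKTWX,V)=47/4
step 5: merge (B,JKTWX) at d=61/8, Q=-147/4; branch lengths B→21/8, JKTWX→5; new cluster BJKTWX
  updated: d(BJKTWX,H)=43/16, d(BJKTWX,V)=129/16
step 6: merge (BJKTWX,H) at d=43/16, Q=-67/4; branch lengths BJKTWX→19/8, H→5/16; new cluster BHJKTWX
  updated: d(BHJKTWX,V)=91/16
step 7: merge (BHJKTWX,V) at d=91/16; branch lengths BHJKTWX→91/32, V→91/32; new cluster BHJKTVWX
final tree: (((B:21/8,(((J:0,K:13):169/16,(W:181/20,X:139/20):147/16):35/3,T:365/24):5):19/8,H:5/16):91/32,V:91/32)
total length: 733/8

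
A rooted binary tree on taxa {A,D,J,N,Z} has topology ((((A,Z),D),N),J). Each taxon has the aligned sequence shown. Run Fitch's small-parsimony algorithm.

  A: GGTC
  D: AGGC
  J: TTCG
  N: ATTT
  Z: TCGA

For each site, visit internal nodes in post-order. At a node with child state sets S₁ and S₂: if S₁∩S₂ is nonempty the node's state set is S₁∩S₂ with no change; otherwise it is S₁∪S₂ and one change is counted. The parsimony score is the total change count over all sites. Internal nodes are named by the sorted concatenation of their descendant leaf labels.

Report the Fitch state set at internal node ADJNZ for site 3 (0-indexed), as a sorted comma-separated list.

AZ@0: {G} ∪ {T} = {G,T} (union, +1)
ADZ@0: {G,T} ∪ {A} = {A,G,T} (union, +1)
ADNZ@0: {A,G,T} ∩ {A} = {A} (intersection, +0)
ADJNZ@0: {A} ∪ {T} = {A,T} (union, +1)
AZ@1: {G} ∪ {C} = {C,G} (union, +1)
ADZ@1: {C,G} ∩ {G} = {G} (intersection, +0)
ADNZ@1: {G} ∪ {T} = {G,T} (union, +1)
ADJNZ@1: {G,T} ∩ {T} = {T} (intersection, +0)
AZ@2: {T} ∪ {G} = {G,T} (union, +1)
ADZ@2: {G,T} ∩ {G} = {G} (intersection, +0)
ADNZ@2: {G} ∪ {T} = {G,T} (union, +1)
ADJNZ@2: {G,T} ∪ {C} = {C,G,T} (union, +1)
AZ@3: {C} ∪ {A} = {A,C} (union, +1)
ADZ@3: {A,C} ∩ {C} = {C} (intersection, +0)
ADNZ@3: {C} ∪ {T} = {C,T} (union, +1)
ADJNZ@3: {C,T} ∪ {G} = {C,G,T} (union, +1)
per-site changes: [3, 2, 3, 3]; total = 11

C,G,T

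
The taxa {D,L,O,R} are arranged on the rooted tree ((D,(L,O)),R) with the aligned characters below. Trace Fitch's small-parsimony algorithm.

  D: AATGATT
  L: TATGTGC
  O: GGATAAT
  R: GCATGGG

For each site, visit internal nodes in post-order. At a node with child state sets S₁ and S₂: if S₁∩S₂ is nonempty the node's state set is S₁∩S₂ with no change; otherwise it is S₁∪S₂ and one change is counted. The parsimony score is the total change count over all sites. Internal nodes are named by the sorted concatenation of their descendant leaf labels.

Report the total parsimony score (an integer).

14

[col 0] LO: children L:{T}, O:{G} ∪→ {G,T}; cost 1
[col 0] DLO: children D:{A}, LO:{G,T} ∪→ {A,G,T}; cost 1
[col 0] DLOR: children DLO:{A,G,T}, R:{G} ∩→ {G}; cost 0
[col 1] LO: children L:{A}, O:{G} ∪→ {A,G}; cost 1
[col 1] DLO: children D:{A}, LO:{A,G} ∩→ {A}; cost 0
[col 1] DLOR: children DLO:{A}, R:{C} ∪→ {A,C}; cost 1
[col 2] LO: children L:{T}, O:{A} ∪→ {A,T}; cost 1
[col 2] DLO: children D:{T}, LO:{A,T} ∩→ {T}; cost 0
[col 2] DLOR: children DLO:{T}, R:{A} ∪→ {A,T}; cost 1
[col 3] LO: children L:{G}, O:{T} ∪→ {G,T}; cost 1
[col 3] DLO: children D:{G}, LO:{G,T} ∩→ {G}; cost 0
[col 3] DLOR: children DLO:{G}, R:{T} ∪→ {G,T}; cost 1
[col 4] LO: children L:{T}, O:{A} ∪→ {A,T}; cost 1
[col 4] DLO: children D:{A}, LO:{A,T} ∩→ {A}; cost 0
[col 4] DLOR: children DLO:{A}, R:{G} ∪→ {A,G}; cost 1
[col 5] LO: children L:{G}, O:{A} ∪→ {A,G}; cost 1
[col 5] DLO: children D:{T}, LO:{A,G} ∪→ {A,G,T}; cost 1
[col 5] DLOR: children DLO:{A,G,T}, R:{G} ∩→ {G}; cost 0
[col 6] LO: children L:{C}, O:{T} ∪→ {C,T}; cost 1
[col 6] DLO: children D:{T}, LO:{C,T} ∩→ {T}; cost 0
[col 6] DLOR: children DLO:{T}, R:{G} ∪→ {G,T}; cost 1
per-site changes: [2, 2, 2, 2, 2, 2, 2]; total = 14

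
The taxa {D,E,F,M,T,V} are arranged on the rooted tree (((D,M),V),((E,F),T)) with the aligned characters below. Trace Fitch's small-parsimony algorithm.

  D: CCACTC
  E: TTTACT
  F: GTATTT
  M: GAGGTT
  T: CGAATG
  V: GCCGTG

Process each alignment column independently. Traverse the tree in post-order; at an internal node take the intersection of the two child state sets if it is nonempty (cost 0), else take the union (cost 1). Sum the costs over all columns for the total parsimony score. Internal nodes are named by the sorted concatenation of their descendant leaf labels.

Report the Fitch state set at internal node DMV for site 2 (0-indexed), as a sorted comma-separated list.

DM@0: {C} ∪ {G} = {C,G} (union, +1)
DMV@0: {C,G} ∩ {G} = {G} (intersection, +0)
EF@0: {T} ∪ {G} = {G,T} (union, +1)
EFT@0: {G,T} ∪ {C} = {C,G,T} (union, +1)
DEFMTV@0: {G} ∩ {C,G,T} = {G} (intersection, +0)
DM@1: {C} ∪ {A} = {A,C} (union, +1)
DMV@1: {A,C} ∩ {C} = {C} (intersection, +0)
EF@1: {T} ∩ {T} = {T} (intersection, +0)
EFT@1: {T} ∪ {G} = {G,T} (union, +1)
DEFMTV@1: {C} ∪ {G,T} = {C,G,T} (union, +1)
DM@2: {A} ∪ {G} = {A,G} (union, +1)
DMV@2: {A,G} ∪ {C} = {A,C,G} (union, +1)
EF@2: {T} ∪ {A} = {A,T} (union, +1)
EFT@2: {A,T} ∩ {A} = {A} (intersection, +0)
DEFMTV@2: {A,C,G} ∩ {A} = {A} (intersection, +0)
DM@3: {C} ∪ {G} = {C,G} (union, +1)
DMV@3: {C,G} ∩ {G} = {G} (intersection, +0)
EF@3: {A} ∪ {T} = {A,T} (union, +1)
EFT@3: {A,T} ∩ {A} = {A} (intersection, +0)
DEFMTV@3: {G} ∪ {A} = {A,G} (union, +1)
DM@4: {T} ∩ {T} = {T} (intersection, +0)
DMV@4: {T} ∩ {T} = {T} (intersection, +0)
EF@4: {C} ∪ {T} = {C,T} (union, +1)
EFT@4: {C,T} ∩ {T} = {T} (intersection, +0)
DEFMTV@4: {T} ∩ {T} = {T} (intersection, +0)
DM@5: {C} ∪ {T} = {C,T} (union, +1)
DMV@5: {C,T} ∪ {G} = {C,G,T} (union, +1)
EF@5: {T} ∩ {T} = {T} (intersection, +0)
EFT@5: {T} ∪ {G} = {G,T} (union, +1)
DEFMTV@5: {C,G,T} ∩ {G,T} = {G,T} (intersection, +0)
per-site changes: [3, 3, 3, 3, 1, 3]; total = 16

A,C,G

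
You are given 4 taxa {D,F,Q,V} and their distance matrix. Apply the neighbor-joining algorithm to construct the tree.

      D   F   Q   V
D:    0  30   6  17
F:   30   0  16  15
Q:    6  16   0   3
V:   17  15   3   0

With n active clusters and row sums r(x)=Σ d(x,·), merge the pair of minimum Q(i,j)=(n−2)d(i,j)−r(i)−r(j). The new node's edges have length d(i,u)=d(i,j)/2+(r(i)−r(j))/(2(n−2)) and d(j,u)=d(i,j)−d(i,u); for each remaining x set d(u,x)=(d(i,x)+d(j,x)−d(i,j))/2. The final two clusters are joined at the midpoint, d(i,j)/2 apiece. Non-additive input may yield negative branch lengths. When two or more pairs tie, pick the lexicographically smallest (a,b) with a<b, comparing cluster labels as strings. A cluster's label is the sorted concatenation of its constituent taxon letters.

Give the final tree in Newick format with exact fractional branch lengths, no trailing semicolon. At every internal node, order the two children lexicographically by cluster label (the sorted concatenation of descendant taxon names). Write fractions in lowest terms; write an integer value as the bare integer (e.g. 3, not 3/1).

step 1: merge (D,Q) at d=6, Q=-66; branch lengths D→10, Q→-4; new cluster DQ
  updated: d(DQ,F)=20, d(DQ,V)=7
step 2: merge (DQ,F) at d=20, Q=-42; branch lengths DQ→6, F→14; new cluster DFQ
  updated: d(DFQ,V)=1
step 3: merge (DFQ,V) at d=1; branch lengths DFQ→1/2, V→1/2; new cluster DFQV
final tree: (((D:10,Q:-4):6,F:14):1/2,V:1/2)
total length: 27

(((D:10,Q:-4):6,F:14):1/2,V:1/2)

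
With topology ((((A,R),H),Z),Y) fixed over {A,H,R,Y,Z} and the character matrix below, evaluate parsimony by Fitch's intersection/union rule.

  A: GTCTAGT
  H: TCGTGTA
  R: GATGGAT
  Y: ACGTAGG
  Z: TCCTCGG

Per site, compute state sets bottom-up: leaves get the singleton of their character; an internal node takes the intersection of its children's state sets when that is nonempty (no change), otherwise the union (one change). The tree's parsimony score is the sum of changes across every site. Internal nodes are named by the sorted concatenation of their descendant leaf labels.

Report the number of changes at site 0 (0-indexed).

2

site 0, node AR: A={G} ∩ R={G} → {G} (+0)
site 0, node AHR: AR={G} ∪ H={T} → {G,T} (+1)
site 0, node AHRZ: AHR={G,T} ∩ Z={T} → {T} (+0)
site 0, node AHRYZ: AHRZ={T} ∪ Y={A} → {A,T} (+1)
site 1, node AR: A={T} ∪ R={A} → {A,T} (+1)
site 1, node AHR: AR={A,T} ∪ H={C} → {A,C,T} (+1)
site 1, node AHRZ: AHR={A,C,T} ∩ Z={C} → {C} (+0)
site 1, node AHRYZ: AHRZ={C} ∩ Y={C} → {C} (+0)
site 2, node AR: A={C} ∪ R={T} → {C,T} (+1)
site 2, node AHR: AR={C,T} ∪ H={G} → {C,G,T} (+1)
site 2, node AHRZ: AHR={C,G,T} ∩ Z={C} → {C} (+0)
site 2, node AHRYZ: AHRZ={C} ∪ Y={G} → {C,G} (+1)
site 3, node AR: A={T} ∪ R={G} → {G,T} (+1)
site 3, node AHR: AR={G,T} ∩ H={T} → {T} (+0)
site 3, node AHRZ: AHR={T} ∩ Z={T} → {T} (+0)
site 3, node AHRYZ: AHRZ={T} ∩ Y={T} → {T} (+0)
site 4, node AR: A={A} ∪ R={G} → {A,G} (+1)
site 4, node AHR: AR={A,G} ∩ H={G} → {G} (+0)
site 4, node AHRZ: AHR={G} ∪ Z={C} → {C,G} (+1)
site 4, node AHRYZ: AHRZ={C,G} ∪ Y={A} → {A,C,G} (+1)
site 5, node AR: A={G} ∪ R={A} → {A,G} (+1)
site 5, node AHR: AR={A,G} ∪ H={T} → {A,G,T} (+1)
site 5, node AHRZ: AHR={A,G,T} ∩ Z={G} → {G} (+0)
site 5, node AHRYZ: AHRZ={G} ∩ Y={G} → {G} (+0)
site 6, node AR: A={T} ∩ R={T} → {T} (+0)
site 6, node AHR: AR={T} ∪ H={A} → {A,T} (+1)
site 6, node AHRZ: AHR={A,T} ∪ Z={G} → {A,G,T} (+1)
site 6, node AHRYZ: AHRZ={A,G,T} ∩ Y={G} → {G} (+0)
per-site changes: [2, 2, 3, 1, 3, 2, 2]; total = 15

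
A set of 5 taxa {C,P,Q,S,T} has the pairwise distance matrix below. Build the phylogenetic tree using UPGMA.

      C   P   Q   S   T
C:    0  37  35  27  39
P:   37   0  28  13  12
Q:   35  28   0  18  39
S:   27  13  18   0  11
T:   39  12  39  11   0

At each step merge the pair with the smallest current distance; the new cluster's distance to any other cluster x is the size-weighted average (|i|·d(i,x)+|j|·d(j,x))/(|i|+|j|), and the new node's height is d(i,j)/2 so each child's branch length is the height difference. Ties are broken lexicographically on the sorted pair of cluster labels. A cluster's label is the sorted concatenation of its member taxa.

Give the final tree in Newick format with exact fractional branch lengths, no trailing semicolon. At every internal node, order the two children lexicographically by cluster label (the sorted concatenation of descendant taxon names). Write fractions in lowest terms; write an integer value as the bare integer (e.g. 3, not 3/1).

(C:69/4,((P:25/4,(S:11/2,T:11/2):3/4):95/12,Q:85/6):37/12)

1. join S+T (d=11) ⇒ ST; edges |S|=11/2, |T|=11/2
  updated: d(C,ST)=33, d(P,ST)=25/2, d(Q,ST)=57/2
2. join P+ST (d=25/2) ⇒ PST; edges |P|=25/4, |ST|=3/4
  updated: d(C,PST)=103/3, d(PST,Q)=85/3
3. join PST+Q (d=85/3) ⇒ PQST; edges |PST|=95/12, |Q|=85/6
  updated: d(C,PQST)=69/2
4. join C+PQST (d=69/2) ⇒ CPQST; edges |C|=69/4, |PQST|=37/12
final tree: (C:69/4,((P:25/4,(S:11/2,T:11/2):3/4):95/12,Q:85/6):37/12)
total length: 725/12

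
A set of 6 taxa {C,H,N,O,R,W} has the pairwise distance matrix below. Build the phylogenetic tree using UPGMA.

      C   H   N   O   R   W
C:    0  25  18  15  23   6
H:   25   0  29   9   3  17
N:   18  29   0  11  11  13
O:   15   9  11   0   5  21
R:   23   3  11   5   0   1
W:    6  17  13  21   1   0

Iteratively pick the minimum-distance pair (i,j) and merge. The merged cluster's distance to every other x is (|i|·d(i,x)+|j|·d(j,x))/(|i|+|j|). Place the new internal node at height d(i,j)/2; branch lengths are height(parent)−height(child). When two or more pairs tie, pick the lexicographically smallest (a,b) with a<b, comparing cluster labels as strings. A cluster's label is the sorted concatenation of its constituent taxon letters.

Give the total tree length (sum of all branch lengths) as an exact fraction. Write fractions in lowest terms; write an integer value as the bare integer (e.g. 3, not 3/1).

step 1: merge (R,W) at d=1; branch lengths R→1/2, W→1/2; new cluster RW
  updated: d(C,RW)=29/2, d(H,RW)=10, d(N,RW)=12, d(O,RW)=13
step 2: merge (H,O) at d=9; branch lengths H→9/2, O→9/2; new cluster HO
  updated: d(C,HO)=20, d(HO,N)=20, d(HO,RW)=23/2
step 3: merge (HO,RW) at d=23/2; branch lengths HO→5/4, RW→21/4; new cluster HORW
  updated: d(C,HORW)=69/4, d(HORW,N)=16
step 4: merge (HORW,N) at d=16; branch lengths HORW→9/4, N→8; new cluster HNORW
  updated: d(C,HNORW)=87/5
step 5: merge (C,HNORW) at d=87/5; branch lengths C→87/10, HNORW→7/10; new cluster CHNORW
final tree: (C:87/10,(((H:9/2,O:9/2):5/4,(R:1/2,W:1/2):21/4):9/4,N:8):7/10)
total length: 723/20

723/20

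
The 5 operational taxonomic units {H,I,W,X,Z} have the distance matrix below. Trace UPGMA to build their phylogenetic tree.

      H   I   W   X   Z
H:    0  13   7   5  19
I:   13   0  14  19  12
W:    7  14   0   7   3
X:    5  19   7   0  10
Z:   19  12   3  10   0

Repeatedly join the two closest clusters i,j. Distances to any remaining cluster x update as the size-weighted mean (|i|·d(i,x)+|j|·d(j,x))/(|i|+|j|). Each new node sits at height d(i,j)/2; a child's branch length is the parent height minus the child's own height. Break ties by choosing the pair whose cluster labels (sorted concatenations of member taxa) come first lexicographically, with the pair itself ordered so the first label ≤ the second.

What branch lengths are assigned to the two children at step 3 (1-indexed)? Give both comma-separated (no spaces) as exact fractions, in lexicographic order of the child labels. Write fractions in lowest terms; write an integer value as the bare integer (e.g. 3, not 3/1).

23/8,31/8

1. join W+Z (d=3) ⇒ WZ; edges |W|=3/2, |Z|=3/2
  updated: d(H,WZ)=13, d(I,WZ)=13, d(WZ,X)=17/2
2. join H+X (d=5) ⇒ HX; edges |H|=5/2, |X|=5/2
  updated: d(HX,I)=16, d(HX,WZ)=43/4
3. join HX+WZ (d=43/4) ⇒ HWXZ; edges |HX|=23/8, |WZ|=31/8
  updated: d(HWXZ,I)=29/2
4. join HWXZ+I (d=29/2) ⇒ HIWXZ; edges |HWXZ|=15/8, |I|=29/4
final tree: (((H:5/2,X:5/2):23/8,(W:3/2,Z:3/2):31/8):15/8,I:29/4)
total length: 191/8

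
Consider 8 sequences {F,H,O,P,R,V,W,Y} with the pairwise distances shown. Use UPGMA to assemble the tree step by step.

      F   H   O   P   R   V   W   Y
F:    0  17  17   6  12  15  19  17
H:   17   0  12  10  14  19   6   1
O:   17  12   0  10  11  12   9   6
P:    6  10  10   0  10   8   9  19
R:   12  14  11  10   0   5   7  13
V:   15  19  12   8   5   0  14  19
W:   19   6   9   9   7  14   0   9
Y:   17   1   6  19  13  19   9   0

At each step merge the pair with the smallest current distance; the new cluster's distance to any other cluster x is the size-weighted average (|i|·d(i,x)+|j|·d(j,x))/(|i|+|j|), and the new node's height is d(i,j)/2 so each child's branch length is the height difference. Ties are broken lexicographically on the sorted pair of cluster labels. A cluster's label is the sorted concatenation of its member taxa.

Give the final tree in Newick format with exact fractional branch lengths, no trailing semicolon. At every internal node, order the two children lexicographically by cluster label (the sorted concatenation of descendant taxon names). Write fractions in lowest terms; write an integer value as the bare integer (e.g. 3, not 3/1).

step 1: merge (H,Y) at d=1; branch lengths H→1/2, Y→1/2; new cluster HY
  updated: d(F,HY)=17, d(HY,O)=9, d(HY,P)=29/2, d(HY,R)=27/2, d(HY,V)=19, d(HY,W)=15/2
step 2: merge (R,V) at d=5; branch lengths R→5/2, V→5/2; new cluster RV
  updated: d(F,RV)=27/2, d(HY,RV)=65/4, d(O,RV)=23/2, d(P,RV)=9, d(RV,W)=21/2
step 3: merge (F,P) at d=6; branch lengths F→3, P→3; new cluster FP
  updated: d(FP,HY)=63/4, d(FP,O)=27/2, d(FP,RV)=45/4, d(FP,W)=14
step 4: merge (HY,W) at d=15/2; branch lengths HY→13/4, W→15/4; new cluster HWY
  updated: d(FP,HWY)=91/6, d(HWY,O)=9, d(HWY,RV)=43/3
step 5: merge (HWY,O) at d=9; branch lengths HWY→3/4, O→9/2; new cluster HOWY
  updated: d(FP,HOWY)=59/4, d(HOWY,RV)=109/8
step 6: merge (FP,RV) at d=45/4; branch lengths FP→21/8, RV→25/8; new cluster FPRV
  updated: d(FPRV,HOWY)=227/16
step 7: merge (FPRV,HOWY) at d=227/16; branch lengths FPRV→47/32, HOWY→83/32; new cluster FHOPRVWY
final tree: (((F:3,P:3):21/8,(R:5/2,V:5/2):25/8):47/32,(((H:1/2,Y:1/2):13/4,W:15/4):3/4,O:9/2):83/32)
total length: 545/16

(((F:3,P:3):21/8,(R:5/2,V:5/2):25/8):47/32,(((H:1/2,Y:1/2):13/4,W:15/4):3/4,O:9/2):83/32)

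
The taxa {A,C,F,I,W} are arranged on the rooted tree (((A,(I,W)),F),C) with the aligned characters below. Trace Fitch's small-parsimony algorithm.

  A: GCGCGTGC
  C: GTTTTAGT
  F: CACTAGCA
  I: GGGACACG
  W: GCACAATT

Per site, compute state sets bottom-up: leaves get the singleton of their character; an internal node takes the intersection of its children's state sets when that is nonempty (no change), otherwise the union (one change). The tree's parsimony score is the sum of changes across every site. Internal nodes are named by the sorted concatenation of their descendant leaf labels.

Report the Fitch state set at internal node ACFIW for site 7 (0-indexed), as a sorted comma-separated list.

T

[col 0] IW: children I:{G}, W:{G} ∩→ {G}; cost 0
[col 0] AIW: children A:{G}, IW:{G} ∩→ {G}; cost 0
[col 0] AFIW: children AIW:{G}, F:{C} ∪→ {C,G}; cost 1
[col 0] ACFIW: children AFIW:{C,G}, C:{G} ∩→ {G}; cost 0
[col 1] IW: children I:{G}, W:{C} ∪→ {C,G}; cost 1
[col 1] AIW: children A:{C}, IW:{C,G} ∩→ {C}; cost 0
[col 1] AFIW: children AIW:{C}, F:{A} ∪→ {A,C}; cost 1
[col 1] ACFIW: children AFIW:{A,C}, C:{T} ∪→ {A,C,T}; cost 1
[col 2] IW: children I:{G}, W:{A} ∪→ {A,G}; cost 1
[col 2] AIW: children A:{G}, IW:{A,G} ∩→ {G}; cost 0
[col 2] AFIW: children AIW:{G}, F:{C} ∪→ {C,G}; cost 1
[col 2] ACFIW: children AFIW:{C,G}, C:{T} ∪→ {C,G,T}; cost 1
[col 3] IW: children I:{A}, W:{C} ∪→ {A,C}; cost 1
[col 3] AIW: children A:{C}, IW:{A,C} ∩→ {C}; cost 0
[col 3] AFIW: children AIW:{C}, F:{T} ∪→ {C,T}; cost 1
[col 3] ACFIW: children AFIW:{C,T}, C:{T} ∩→ {T}; cost 0
[col 4] IW: children I:{C}, W:{A} ∪→ {A,C}; cost 1
[col 4] AIW: children A:{G}, IW:{A,C} ∪→ {A,C,G}; cost 1
[col 4] AFIW: children AIW:{A,C,G}, F:{A} ∩→ {A}; cost 0
[col 4] ACFIW: children AFIW:{A}, C:{T} ∪→ {A,T}; cost 1
[col 5] IW: children I:{A}, W:{A} ∩→ {A}; cost 0
[col 5] AIW: children A:{T}, IW:{A} ∪→ {A,T}; cost 1
[col 5] AFIW: children AIW:{A,T}, F:{G} ∪→ {A,G,T}; cost 1
[col 5] ACFIW: children AFIW:{A,G,T}, C:{A} ∩→ {A}; cost 0
[col 6] IW: children I:{C}, W:{T} ∪→ {C,T}; cost 1
[col 6] AIW: children A:{G}, IW:{C,T} ∪→ {C,G,T}; cost 1
[col 6] AFIW: children AIW:{C,G,T}, F:{C} ∩→ {C}; cost 0
[col 6] ACFIW: children AFIW:{C}, C:{G} ∪→ {C,G}; cost 1
[col 7] IW: children I:{G}, W:{T} ∪→ {G,T}; cost 1
[col 7] AIW: children A:{C}, IW:{G,T} ∪→ {C,G,T}; cost 1
[col 7] AFIW: children AIW:{C,G,T}, F:{A} ∪→ {A,C,G,T}; cost 1
[col 7] ACFIW: children AFIW:{A,C,G,T}, C:{T} ∩→ {T}; cost 0
per-site changes: [1, 3, 3, 2, 3, 2, 3, 3]; total = 20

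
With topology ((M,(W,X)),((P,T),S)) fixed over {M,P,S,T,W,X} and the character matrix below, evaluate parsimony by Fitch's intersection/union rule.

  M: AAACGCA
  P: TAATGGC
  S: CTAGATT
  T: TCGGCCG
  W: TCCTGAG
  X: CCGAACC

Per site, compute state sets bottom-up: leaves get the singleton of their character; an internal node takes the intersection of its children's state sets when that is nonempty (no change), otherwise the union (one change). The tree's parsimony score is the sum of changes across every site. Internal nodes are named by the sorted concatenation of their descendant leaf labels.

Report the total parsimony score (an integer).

[col 0] WX: children W:{T}, X:{C} ∪→ {C,T}; cost 1
[col 0] MWX: children M:{A}, WX:{C,T} ∪→ {A,C,T}; cost 1
[col 0] PT: children P:{T}, T:{T} ∩→ {T}; cost 0
[col 0] PST: children PT:{T}, S:{C} ∪→ {C,T}; cost 1
[col 0] MPSTWX: children MWX:{A,C,T}, PST:{C,T} ∩→ {C,T}; cost 0
[col 1] WX: children W:{C}, X:{C} ∩→ {C}; cost 0
[col 1] MWX: children M:{A}, WX:{C} ∪→ {A,C}; cost 1
[col 1] PT: children P:{A}, T:{C} ∪→ {A,C}; cost 1
[col 1] PST: children PT:{A,C}, S:{T} ∪→ {A,C,T}; cost 1
[col 1] MPSTWX: children MWX:{A,C}, PST:{A,C,T} ∩→ {A,C}; cost 0
[col 2] WX: children W:{C}, X:{G} ∪→ {C,G}; cost 1
[col 2] MWX: children M:{A}, WX:{C,G} ∪→ {A,C,G}; cost 1
[col 2] PT: children P:{A}, T:{G} ∪→ {A,G}; cost 1
[col 2] PST: children PT:{A,G}, S:{A} ∩→ {A}; cost 0
[col 2] MPSTWX: children MWX:{A,C,G}, PST:{A} ∩→ {A}; cost 0
[col 3] WX: children W:{T}, X:{A} ∪→ {A,T}; cost 1
[col 3] MWX: children M:{C}, WX:{A,T} ∪→ {A,C,T}; cost 1
[col 3] PT: children P:{T}, T:{G} ∪→ {G,T}; cost 1
[col 3] PST: children PT:{G,T}, S:{G} ∩→ {G}; cost 0
[col 3] MPSTWX: children MWX:{A,C,T}, PST:{G} ∪→ {A,C,G,T}; cost 1
[col 4] WX: children W:{G}, X:{A} ∪→ {A,G}; cost 1
[col 4] MWX: children M:{G}, WX:{A,G} ∩→ {G}; cost 0
[col 4] PT: children P:{G}, T:{C} ∪→ {C,G}; cost 1
[col 4] PST: children PT:{C,G}, S:{A} ∪→ {A,C,G}; cost 1
[col 4] MPSTWX: children MWX:{G}, PST:{A,C,G} ∩→ {G}; cost 0
[col 5] WX: children W:{A}, X:{C} ∪→ {A,C}; cost 1
[col 5] MWX: children M:{C}, WX:{A,C} ∩→ {C}; cost 0
[col 5] PT: children P:{G}, T:{C} ∪→ {C,G}; cost 1
[col 5] PST: children PT:{C,G}, S:{T} ∪→ {C,G,T}; cost 1
[col 5] MPSTWX: children MWX:{C}, PST:{C,G,T} ∩→ {C}; cost 0
[col 6] WX: children W:{G}, X:{C} ∪→ {C,G}; cost 1
[col 6] MWX: children M:{A}, WX:{C,G} ∪→ {A,C,G}; cost 1
[col 6] PT: children P:{C}, T:{G} ∪→ {C,G}; cost 1
[col 6] PST: children PT:{C,G}, S:{T} ∪→ {C,G,T}; cost 1
[col 6] MPSTWX: children MWX:{A,C,G}, PST:{C,G,T} ∩→ {C,G}; cost 0
per-site changes: [3, 3, 3, 4, 3, 3, 4]; total = 23

23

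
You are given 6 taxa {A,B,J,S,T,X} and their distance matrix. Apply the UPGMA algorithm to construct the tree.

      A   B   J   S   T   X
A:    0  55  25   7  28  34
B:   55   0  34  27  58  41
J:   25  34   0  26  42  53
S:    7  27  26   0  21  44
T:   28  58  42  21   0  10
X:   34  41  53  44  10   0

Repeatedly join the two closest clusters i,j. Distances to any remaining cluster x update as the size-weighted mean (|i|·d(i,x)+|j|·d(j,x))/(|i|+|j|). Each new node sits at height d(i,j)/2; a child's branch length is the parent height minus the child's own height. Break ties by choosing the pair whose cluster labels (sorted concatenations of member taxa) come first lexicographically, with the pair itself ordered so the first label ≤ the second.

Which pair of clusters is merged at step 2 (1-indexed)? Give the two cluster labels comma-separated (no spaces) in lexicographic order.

step 1: merge (A,S) at d=7; branch lengths A→7/2, S→7/2; new cluster AS
  updated: d(AS,B)=41, d(AS,J)=51/2, d(AS,T)=49/2, d(AS,X)=39
step 2: merge (T,X) at d=10; branch lengths T→5, X→5; new cluster TX
  updated: d(AS,TX)=127/4, d(B,TX)=99/2, d(J,TX)=95/2
step 3: merge (AS,J) at d=51/2; branch lengths AS→37/4, J→51/4; new cluster AJS
  updated: d(AJS,B)=116/3, d(AJS,TX)=37
step 4: merge (AJS,TX) at d=37; branch lengths AJS→23/4, TX→27/2; new cluster AJSTX
  updated: d(AJSTX,B)=43
step 5: merge (AJSTX,B) at d=43; branch lengths AJSTX→3, B→43/2; new cluster ABJSTX
final tree: ((((A:7/2,S:7/2):37/4,J:51/4):23/4,(T:5,X:5):27/2):3,B:43/2)
total length: 331/4

T,X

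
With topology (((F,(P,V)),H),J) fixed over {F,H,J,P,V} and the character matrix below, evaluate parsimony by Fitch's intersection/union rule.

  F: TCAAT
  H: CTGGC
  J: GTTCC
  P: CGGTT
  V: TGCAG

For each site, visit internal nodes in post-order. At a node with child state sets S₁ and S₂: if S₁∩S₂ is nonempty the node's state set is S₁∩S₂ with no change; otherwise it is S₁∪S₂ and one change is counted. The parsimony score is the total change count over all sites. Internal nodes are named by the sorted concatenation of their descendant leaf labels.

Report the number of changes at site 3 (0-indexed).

[col 0] PV: children P:{C}, V:{T} ∪→ {C,T}; cost 1
[col 0] FPV: children F:{T}, PV:{C,T} ∩→ {T}; cost 0
[col 0] FHPV: children FPV:{T}, H:{C} ∪→ {C,T}; cost 1
[col 0] FHJPV: children FHPV:{C,T}, J:{G} ∪→ {C,G,T}; cost 1
[col 1] PV: children P:{G}, V:{G} ∩→ {G}; cost 0
[col 1] FPV: children F:{C}, PV:{G} ∪→ {C,G}; cost 1
[col 1] FHPV: children FPV:{C,G}, H:{T} ∪→ {C,G,T}; cost 1
[col 1] FHJPV: children FHPV:{C,G,T}, J:{T} ∩→ {T}; cost 0
[col 2] PV: children P:{G}, V:{C} ∪→ {C,G}; cost 1
[col 2] FPV: children F:{A}, PV:{C,G} ∪→ {A,C,G}; cost 1
[col 2] FHPV: children FPV:{A,C,G}, H:{G} ∩→ {G}; cost 0
[col 2] FHJPV: children FHPV:{G}, J:{T} ∪→ {G,T}; cost 1
[col 3] PV: children P:{T}, V:{A} ∪→ {A,T}; cost 1
[col 3] FPV: children F:{A}, PV:{A,T} ∩→ {A}; cost 0
[col 3] FHPV: children FPV:{A}, H:{G} ∪→ {A,G}; cost 1
[col 3] FHJPV: children FHPV:{A,G}, J:{C} ∪→ {A,C,G}; cost 1
[col 4] PV: children P:{T}, V:{G} ∪→ {G,T}; cost 1
[col 4] FPV: children F:{T}, PV:{G,T} ∩→ {T}; cost 0
[col 4] FHPV: children FPV:{T}, H:{C} ∪→ {C,T}; cost 1
[col 4] FHJPV: children FHPV:{C,T}, J:{C} ∩→ {C}; cost 0
per-site changes: [3, 2, 3, 3, 2]; total = 13

3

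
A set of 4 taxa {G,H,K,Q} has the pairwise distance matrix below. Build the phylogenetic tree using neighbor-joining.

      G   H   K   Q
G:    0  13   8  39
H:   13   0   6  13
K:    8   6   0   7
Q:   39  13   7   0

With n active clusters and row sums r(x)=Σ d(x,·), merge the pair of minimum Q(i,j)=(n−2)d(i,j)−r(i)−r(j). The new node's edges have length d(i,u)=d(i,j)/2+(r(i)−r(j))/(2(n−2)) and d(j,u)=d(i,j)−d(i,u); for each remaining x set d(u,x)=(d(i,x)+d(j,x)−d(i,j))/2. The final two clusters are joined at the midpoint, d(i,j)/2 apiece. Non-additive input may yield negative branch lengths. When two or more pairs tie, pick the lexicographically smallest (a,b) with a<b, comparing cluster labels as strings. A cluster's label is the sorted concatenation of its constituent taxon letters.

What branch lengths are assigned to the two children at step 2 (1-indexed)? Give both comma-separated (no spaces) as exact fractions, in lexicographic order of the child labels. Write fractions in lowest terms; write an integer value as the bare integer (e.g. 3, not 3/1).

13/2,-6

iteration 1: select G,H (d=13, Q=-66); attach at lengths (27/2, -1/2); label the merged cluster GH
  updated: d(GH,K)=1/2, d(GH,Q)=39/2
iteration 2: select GH,K (d=1/2, Q=-27); attach at lengths (13/2, -6); label the merged cluster GHK
  updated: d(GHK,Q)=13
iteration 3: select GHK,Q (d=13); attach at lengths (13/2, 13/2); label the merged cluster GHKQ
final tree: (((G:27/2,H:-1/2):13/2,K:-6):13/2,Q:13/2)
total length: 53/2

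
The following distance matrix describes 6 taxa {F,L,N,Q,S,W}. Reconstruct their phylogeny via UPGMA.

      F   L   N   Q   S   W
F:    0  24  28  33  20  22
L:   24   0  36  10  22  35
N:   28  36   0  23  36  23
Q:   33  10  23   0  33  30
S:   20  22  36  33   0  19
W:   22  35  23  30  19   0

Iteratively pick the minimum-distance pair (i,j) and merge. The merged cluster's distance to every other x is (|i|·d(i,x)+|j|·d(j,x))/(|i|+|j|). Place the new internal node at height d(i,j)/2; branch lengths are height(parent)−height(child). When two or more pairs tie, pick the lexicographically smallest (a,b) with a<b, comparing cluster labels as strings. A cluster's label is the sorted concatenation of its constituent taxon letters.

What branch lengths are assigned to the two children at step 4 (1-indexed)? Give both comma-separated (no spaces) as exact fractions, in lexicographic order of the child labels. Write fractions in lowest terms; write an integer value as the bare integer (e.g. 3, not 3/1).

4,29/2

1. join L+Q (d=10) ⇒ LQ; edges |L|=5, |Q|=5
  updated: d(F,LQ)=57/2, d(LQ,N)=59/2, d(LQ,S)=55/2, d(LQ,W)=65/2
2. join S+W (d=19) ⇒ SW; edges |S|=19/2, |W|=19/2
  updated: d(F,SW)=21, d(LQ,SW)=30, d(N,SW)=59/2
3. join F+SW (d=21) ⇒ FSW; edges |F|=21/2, |SW|=1
  updated: d(FSW,LQ)=59/2, d(FSW,N)=29
4. join FSW+N (d=29) ⇒ FNSW; edges |FSW|=4, |N|=29/2
  updated: d(FNSW,LQ)=59/2
5. join FNSW+LQ (d=59/2) ⇒ FLNQSW; edges |FNSW|=1/4, |LQ|=39/4
final tree: (((F:21/2,(S:19/2,W:19/2):1):4,N:29/2):1/4,(L:5,Q:5):39/4)
total length: 69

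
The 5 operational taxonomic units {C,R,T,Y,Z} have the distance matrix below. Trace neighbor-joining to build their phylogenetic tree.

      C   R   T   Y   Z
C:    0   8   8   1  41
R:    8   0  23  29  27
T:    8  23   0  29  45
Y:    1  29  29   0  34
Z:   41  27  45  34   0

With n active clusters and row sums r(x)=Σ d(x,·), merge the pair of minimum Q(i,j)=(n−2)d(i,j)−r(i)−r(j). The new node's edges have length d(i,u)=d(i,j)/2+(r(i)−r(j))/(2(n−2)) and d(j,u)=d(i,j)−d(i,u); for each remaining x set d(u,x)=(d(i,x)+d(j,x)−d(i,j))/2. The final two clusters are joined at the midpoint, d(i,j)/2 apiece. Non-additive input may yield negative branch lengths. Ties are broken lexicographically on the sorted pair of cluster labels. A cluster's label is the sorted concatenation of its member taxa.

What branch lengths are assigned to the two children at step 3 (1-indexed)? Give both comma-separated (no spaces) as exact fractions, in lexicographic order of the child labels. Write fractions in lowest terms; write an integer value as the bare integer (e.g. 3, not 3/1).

1. join R+Z (d=27, Q=-153) ⇒ RZ; edges |R|=7/2, |Z|=47/2
  updated: d(C,RZ)=11, d(RZ,T)=41/2, d(RZ,Y)=18
2. join C+Y (d=1, Q=-66) ⇒ CY; edges |C|=-13/2, |Y|=15/2
  updated: d(CY,RZ)=14, d(CY,T)=18
3. join CY+RZ (d=14, Q=-105/2) ⇒ CRYZ; edges |CY|=23/4, |RZ|=33/4
  updated: d(CRYZ,T)=49/4
4. join CRYZ+T (d=49/4) ⇒ CRTYZ; edges |CRYZ|=49/8, |T|=49/8
final tree: (((C:-13/2,Y:15/2):23/4,(R:7/2,Z:47/2):33/4):49/8,T:49/8)
total length: 217/4

23/4,33/4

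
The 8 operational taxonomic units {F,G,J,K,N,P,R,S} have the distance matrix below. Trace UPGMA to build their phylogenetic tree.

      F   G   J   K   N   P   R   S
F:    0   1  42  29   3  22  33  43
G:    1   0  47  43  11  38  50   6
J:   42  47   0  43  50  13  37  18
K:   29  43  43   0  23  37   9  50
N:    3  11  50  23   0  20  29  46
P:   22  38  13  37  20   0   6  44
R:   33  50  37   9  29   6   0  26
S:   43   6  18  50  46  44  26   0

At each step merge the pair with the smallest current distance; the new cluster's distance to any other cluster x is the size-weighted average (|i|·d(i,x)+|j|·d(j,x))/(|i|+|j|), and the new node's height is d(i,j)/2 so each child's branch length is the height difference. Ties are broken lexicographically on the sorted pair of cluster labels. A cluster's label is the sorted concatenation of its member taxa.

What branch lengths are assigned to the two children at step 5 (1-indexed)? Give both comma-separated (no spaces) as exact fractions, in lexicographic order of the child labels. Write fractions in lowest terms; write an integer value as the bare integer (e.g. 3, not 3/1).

step 1: merge (F,G) at d=1; branch lengths F→1/2, G→1/2; new cluster FG
  updated: d(FG,J)=89/2, d(FG,K)=36, d(FG,N)=7, d(FG,P)=30, d(FG,R)=83/2, d(FG,S)=49/2
step 2: merge (P,R) at d=6; branch lengths P→3, R→3; new cluster PR
  updated: d(FG,PR)=143/4, d(J,PR)=25, d(K,PR)=23, d(N,PR)=49/2, d(PR,S)=35
step 3: merge (FG,N) at d=7; branch lengths FG→3, N→7/2; new cluster FGN
  updated: d(FGN,J)=139/3, d(FGN,K)=95/3, d(FGN,PR)=32, d(FGN,S)=95/3
step 4: merge (J,S) at d=18; branch lengths J→9, S→9; new cluster JS
  updated: d(FGN,JS)=39, d(JS,K)=93/2, d(JS,PR)=30
step 5: merge (K,PR) at d=23; branch lengths K→23/2, PR→17/2; new cluster KPR
  updated: d(FGN,KPR)=287/9, d(JS,KPR)=71/2
step 6: merge (FGN,KPR) at d=287/9; branch lengths FGN→112/9, KPR→40/9; new cluster FGKNPR
  updated: d(FGKNPR,JS)=149/4
step 7: merge (FGKNPR,JS) at d=149/4; branch lengths FGKNPR→193/72, JS→77/8; new cluster FGJKNPRS
final tree: ((((F:1/2,G:1/2):3,N:7/2):112/9,(K:23/2,(P:3,R:3):17/2):40/9):193/72,(J:9,S:9):77/8)
total length: 2905/36

23/2,17/2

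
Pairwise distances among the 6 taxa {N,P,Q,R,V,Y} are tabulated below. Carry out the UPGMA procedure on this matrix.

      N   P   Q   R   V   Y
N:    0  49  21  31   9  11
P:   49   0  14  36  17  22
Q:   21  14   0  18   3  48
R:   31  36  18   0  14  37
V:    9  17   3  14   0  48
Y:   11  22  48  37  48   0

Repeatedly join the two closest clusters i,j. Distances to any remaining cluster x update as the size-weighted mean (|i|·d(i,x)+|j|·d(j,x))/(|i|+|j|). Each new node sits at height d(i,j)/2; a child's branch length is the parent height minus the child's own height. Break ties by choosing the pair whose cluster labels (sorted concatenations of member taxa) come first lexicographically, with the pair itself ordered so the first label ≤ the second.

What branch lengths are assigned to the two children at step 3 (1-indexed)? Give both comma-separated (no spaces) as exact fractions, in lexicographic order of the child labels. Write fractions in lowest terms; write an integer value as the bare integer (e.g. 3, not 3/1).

31/4,25/4

1. join Q+V (d=3) ⇒ QV; edges |Q|=3/2, |V|=3/2
  updated: d(N,QV)=15, d(P,QV)=31/2, d(QV,R)=16, d(QV,Y)=48
2. join N+Y (d=11) ⇒ NY; edges |N|=11/2, |Y|=11/2
  updated: d(NY,P)=71/2, d(NY,QV)=63/2, d(NY,R)=34
3. join P+QV (d=31/2) ⇒ PQV; edges |P|=31/4, |QV|=25/4
  updated: d(NY,PQV)=197/6, d(PQV,R)=68/3
4. join PQV+R (d=68/3) ⇒ PQRV; edges |PQV|=43/12, |R|=34/3
  updated: d(NY,PQRV)=265/8
5. join NY+PQRV (d=265/8) ⇒ NPQRVY; edges |NY|=177/16, |PQRV|=251/48
final tree: ((N:11/2,Y:11/2):177/16,((P:31/4,(Q:3/2,V:3/2):25/4):43/12,R:34/3):251/48)
total length: 1421/24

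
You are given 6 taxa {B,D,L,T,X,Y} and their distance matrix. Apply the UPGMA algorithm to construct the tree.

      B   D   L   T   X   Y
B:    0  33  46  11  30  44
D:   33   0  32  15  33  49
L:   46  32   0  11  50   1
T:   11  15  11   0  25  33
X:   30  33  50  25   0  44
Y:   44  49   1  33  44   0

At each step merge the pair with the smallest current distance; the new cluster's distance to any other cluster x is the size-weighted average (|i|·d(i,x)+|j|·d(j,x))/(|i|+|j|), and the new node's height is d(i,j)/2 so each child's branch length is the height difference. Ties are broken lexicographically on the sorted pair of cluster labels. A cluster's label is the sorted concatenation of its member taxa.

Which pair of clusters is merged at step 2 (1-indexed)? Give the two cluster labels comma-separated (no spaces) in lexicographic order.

B,T

step 1: merge (L,Y) at d=1; branch lengths L→1/2, Y→1/2; new cluster LY
  updated: d(B,LY)=45, d(D,LY)=81/2, d(LY,T)=22, d(LY,X)=47
step 2: merge (B,T) at d=11; branch lengths B→11/2, T→11/2; new cluster BT
  updated: d(BT,D)=24, d(BT,LY)=67/2, d(BT,X)=55/2
step 3: merge (BT,D) at d=24; branch lengths BT→13/2, D→12; new cluster BDT
  updated: d(BDT,LY)=215/6, d(BDT,X)=88/3
step 4: merge (BDT,X) at d=88/3; branch lengths BDT→8/3, X→44/3; new cluster BDTX
  updated: d(BDTX,LY)=309/8
step 5: merge (BDTX,LY) at d=309/8; branch lengths BDTX→223/48, LY→301/16; new cluster BDLTXY
final tree: ((((B:11/2,T:11/2):13/2,D:12):8/3,X:44/3):223/48,(L:1/2,Y:1/2):301/16)
total length: 1711/24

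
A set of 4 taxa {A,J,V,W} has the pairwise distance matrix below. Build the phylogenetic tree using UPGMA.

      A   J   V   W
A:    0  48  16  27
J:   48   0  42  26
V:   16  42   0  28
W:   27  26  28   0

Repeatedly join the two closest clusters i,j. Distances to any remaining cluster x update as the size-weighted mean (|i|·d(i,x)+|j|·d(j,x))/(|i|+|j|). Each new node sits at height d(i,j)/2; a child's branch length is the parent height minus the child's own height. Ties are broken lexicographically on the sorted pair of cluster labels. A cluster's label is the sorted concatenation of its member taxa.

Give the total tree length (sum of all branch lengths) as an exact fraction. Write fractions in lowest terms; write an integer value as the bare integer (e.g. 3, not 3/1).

229/4

iteration 1: select A,V (d=16); attach at lengths (8, 8); label the merged cluster AV
  updated: d(AV,J)=45, d(AV,W)=55/2
iteration 2: select J,W (d=26); attach at lengths (13, 13); label the merged cluster JW
  updated: d(AV,JW)=145/4
iteration 3: select AV,JW (d=145/4); attach at lengths (81/8, 41/8); label the merged cluster AJVW
final tree: ((A:8,V:8):81/8,(J:13,W:13):41/8)
total length: 229/4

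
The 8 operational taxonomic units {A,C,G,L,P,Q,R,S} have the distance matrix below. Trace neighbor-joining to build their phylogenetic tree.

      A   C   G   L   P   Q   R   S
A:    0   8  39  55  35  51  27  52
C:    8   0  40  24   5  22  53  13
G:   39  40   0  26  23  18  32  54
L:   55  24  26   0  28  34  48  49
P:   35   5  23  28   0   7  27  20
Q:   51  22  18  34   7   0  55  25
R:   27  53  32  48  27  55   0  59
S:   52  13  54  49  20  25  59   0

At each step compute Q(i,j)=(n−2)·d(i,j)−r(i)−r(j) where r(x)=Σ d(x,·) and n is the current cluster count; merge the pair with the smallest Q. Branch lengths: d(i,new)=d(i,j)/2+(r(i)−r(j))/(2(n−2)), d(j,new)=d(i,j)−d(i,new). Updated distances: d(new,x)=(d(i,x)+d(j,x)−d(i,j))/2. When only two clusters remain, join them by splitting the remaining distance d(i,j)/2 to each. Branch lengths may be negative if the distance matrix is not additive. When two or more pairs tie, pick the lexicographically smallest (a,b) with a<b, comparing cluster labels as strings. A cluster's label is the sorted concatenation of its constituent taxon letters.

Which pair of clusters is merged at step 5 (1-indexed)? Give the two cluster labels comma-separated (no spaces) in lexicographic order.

step 1: merge (A,R) at d=27, Q=-406; branch lengths A→32/3, R→49/3; new cluster AR
  updated: d(AR,C)=17, d(AR,G)=22, d(AR,L)=38, d(AR,P)=35/2, d(AR,Q)=79/2, d(AR,S)=42
step 2: merge (C,S) at d=13, Q=-259; branch lengths C→-17/10, S→147/10; new cluster CS
  updated: d(AR,CS)=23, d(CS,G)=81/2, d(CS,L)=30, d(CS,P)=6, d(CS,Q)=17
step 3: merge (AR,G) at d=22, Q=-363/2; branch lengths AR→197/16, G→155/16; new cluster AGR
  updated: d(AGR,CS)=83/4, d(AGR,L)=21, d(AGR,P)=37/4, d(AGR,Q)=71/4
step 4: merge (AGR,L) at d=21, Q=-475/4; branch lengths AGR→25/8, L→143/8; new cluster AGLR
  updated: d(AGLR,CS)=119/8, d(AGLR,P)=65/8, d(AGLR,Q)=123/8
step 5: merge (AGLR,Q) at d=123/8, Q=-47; branch lengths AGLR→119/16, Q→127/16; new cluster AGLQR
  updated: d(AGLQR,CS)=33/4, d(AGLQR,P)=-1/8
step 6: merge (AGLQR,CS) at d=33/4, Q=-113/8; branch lengths AGLQR→17/16, CS→115/16; new cluster ACGLQRS
  updated: d(ACGLQRS,P)=-19/16
step 7: merge (ACGLQRS,P) at d=-19/16; branch lengths ACGLQRS→-19/32, P→-19/32; new cluster ACGLPQRS
final tree: ((((((A:32/3,R:49/3):197/16,G:155/16):25/8,L:143/8):119/16,Q:127/16):17/16,(C:-17/10,S:147/10):115/16):-19/32,P:-19/32)
total length: 1687/16

AGLR,Q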